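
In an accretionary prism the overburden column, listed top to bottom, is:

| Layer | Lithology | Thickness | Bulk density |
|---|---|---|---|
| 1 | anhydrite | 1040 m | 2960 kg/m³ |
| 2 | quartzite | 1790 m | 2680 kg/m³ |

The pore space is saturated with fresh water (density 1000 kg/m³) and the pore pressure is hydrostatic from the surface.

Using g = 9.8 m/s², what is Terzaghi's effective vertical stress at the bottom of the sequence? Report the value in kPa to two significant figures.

Overburden (lithostatic) stress σ_v:
anhydrite: 2960 kg/m³ × 9.8 m/s² × 1040 m = 3.017×10^7 Pa = 30.17 MPa
quartzite: 2680 kg/m³ × 9.8 m/s² × 1790 m = 4.701×10^7 Pa = 47.01 MPa
Total = 30.17 + 47.01 = 77.181 MPa
Pore pressure P_p = 1000 kg/m³ × 9.8 m/s² × 2830 m = 2.773×10^7 Pa = 27.73 MPa
Effective stress σ' = σ_v − P_p = 77.18 − 27.73 = 49.447 MPa = 49447 kPa

49000 kPa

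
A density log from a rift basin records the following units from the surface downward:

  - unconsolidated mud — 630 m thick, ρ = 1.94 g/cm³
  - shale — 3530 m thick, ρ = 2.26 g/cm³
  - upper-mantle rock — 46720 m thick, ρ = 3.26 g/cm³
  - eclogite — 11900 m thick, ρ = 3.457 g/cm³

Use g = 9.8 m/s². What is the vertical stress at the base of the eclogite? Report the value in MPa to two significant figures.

unconsolidated mud: 1940 kg/m³ × 9.8 m/s² × 630 m = 1.198×10^7 Pa = 11.98 MPa
shale: 2260 kg/m³ × 9.8 m/s² × 3530 m = 7.818×10^7 Pa = 78.18 MPa
upper-mantle rock: 3260 kg/m³ × 9.8 m/s² × 46720 m = 1.493×10^9 Pa = 1493 MPa
eclogite: 3457 kg/m³ × 9.8 m/s² × 11900 m = 4.032×10^8 Pa = 403.2 MPa
Total = 11.98 + 78.18 + 1493 + 403.2 = 1985.9 MPa

2000 MPa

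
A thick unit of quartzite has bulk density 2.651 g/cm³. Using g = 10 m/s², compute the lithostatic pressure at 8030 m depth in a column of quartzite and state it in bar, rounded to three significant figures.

2130 bar

quartzite: 2651 kg/m³ × 10 m/s² × 8030 m = 2.129×10^8 Pa = 2129 bar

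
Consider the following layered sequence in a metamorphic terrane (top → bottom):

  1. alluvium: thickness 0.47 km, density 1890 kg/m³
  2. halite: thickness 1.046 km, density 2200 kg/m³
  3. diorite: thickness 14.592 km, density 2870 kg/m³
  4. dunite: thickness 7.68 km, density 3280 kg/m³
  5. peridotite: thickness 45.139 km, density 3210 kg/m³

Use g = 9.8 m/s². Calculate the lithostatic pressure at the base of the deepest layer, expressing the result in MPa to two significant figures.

alluvium: 1890 kg/m³ × 9.8 m/s² × 470 m = 8.705×10^6 Pa = 8.705 MPa
halite: 2200 kg/m³ × 9.8 m/s² × 1046 m = 2.255×10^7 Pa = 22.55 MPa
diorite: 2870 kg/m³ × 9.8 m/s² × 14592 m = 4.104×10^8 Pa = 410.4 MPa
dunite: 3280 kg/m³ × 9.8 m/s² × 7680 m = 2.469×10^8 Pa = 246.9 MPa
peridotite: 3210 kg/m³ × 9.8 m/s² × 45139 m = 1.420×10^9 Pa = 1420 MPa
Total = 8.705 + 22.55 + 410.4 + 246.9 + 1420 = 2108.5 MPa

2100 MPa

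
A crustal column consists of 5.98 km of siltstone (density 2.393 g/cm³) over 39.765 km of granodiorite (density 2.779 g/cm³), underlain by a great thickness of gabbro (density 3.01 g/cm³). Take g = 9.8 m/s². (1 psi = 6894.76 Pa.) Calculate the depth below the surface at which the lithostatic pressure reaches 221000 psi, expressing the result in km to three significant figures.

Pressure at base of upper layers: 2393×9.8×5980 + 2779×9.8×39765 = 1.223×10^9 Pa = 1.774×10^5 psi
Remaining pressure to be supplied by gabbro: 1.524×10^9 − 1.223×10^9 = 3.005×10^8 Pa
Additional depth in gabbro = 3.005×10^8 Pa / (3010 kg/m³ × 9.8 m/s²) = 10188 m
Total depth = 45745 m + 10188 m = 55933 m
= 55.933 km

55.9 km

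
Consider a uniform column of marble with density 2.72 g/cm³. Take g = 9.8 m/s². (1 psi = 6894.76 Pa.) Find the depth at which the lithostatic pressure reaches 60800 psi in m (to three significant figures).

h = P/(ρg) = 60800 psi / (2720 kg/m³ × 9.8 m/s²) = 4.192×10^8 Pa / 26656 Pa/m = 15726 m

15700 m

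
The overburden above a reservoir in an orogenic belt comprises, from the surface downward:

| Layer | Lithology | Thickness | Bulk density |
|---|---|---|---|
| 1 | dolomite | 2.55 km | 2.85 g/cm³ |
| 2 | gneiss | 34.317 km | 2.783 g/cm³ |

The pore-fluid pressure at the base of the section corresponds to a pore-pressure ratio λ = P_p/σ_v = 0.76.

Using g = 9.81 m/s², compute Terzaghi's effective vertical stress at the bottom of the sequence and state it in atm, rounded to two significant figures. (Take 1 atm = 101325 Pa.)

2400 atm

Overburden (lithostatic) stress σ_v:
dolomite: 2850 kg/m³ × 9.81 m/s² × 2550 m = 7.129×10^7 Pa = 71.29 MPa
gneiss: 2783 kg/m³ × 9.81 m/s² × 34317 m = 9.369×10^8 Pa = 936.9 MPa
Total = 71.29 + 936.9 = 1008.2 MPa
Pore pressure P_p = λ·σ_v = 0.76 × 1008 MPa = 766.2 MPa
Effective stress σ' = σ_v − P_p = 1008 − 766.2 = 241.97 MPa = 2388.0 atm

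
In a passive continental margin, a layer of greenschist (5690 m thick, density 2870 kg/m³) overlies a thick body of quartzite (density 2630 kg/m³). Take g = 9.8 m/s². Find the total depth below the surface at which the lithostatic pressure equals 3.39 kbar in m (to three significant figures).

Pressure at base of upper layers: 2870×9.8×5690 = 1.600×10^8 Pa = 1.600 kbar
Remaining pressure to be supplied by quartzite: 3.390×10^8 − 1.600×10^8 = 1.790×10^8 Pa
Additional depth in quartzite = 1.790×10^8 Pa / (2630 kg/m³ × 9.8 m/s²) = 6943.6 m
Total depth = 5690 m + 6943.6 m = 12634 m

12600 m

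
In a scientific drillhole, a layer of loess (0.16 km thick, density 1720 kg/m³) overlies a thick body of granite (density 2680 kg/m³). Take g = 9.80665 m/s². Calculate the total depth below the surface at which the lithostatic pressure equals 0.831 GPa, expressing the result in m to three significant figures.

Pressure at base of upper layers: 1720×9.80665×160 = 2.699×10^6 Pa = 2.699×10^-3 GPa
Remaining pressure to be supplied by granite: 8.310×10^8 − 2.699×10^6 = 8.283×10^8 Pa
Additional depth in granite = 8.283×10^8 Pa / (2680 kg/m³ × 9.80665 m/s²) = 31516 m
Total depth = 160 m + 31516 m = 31676 m

31700 m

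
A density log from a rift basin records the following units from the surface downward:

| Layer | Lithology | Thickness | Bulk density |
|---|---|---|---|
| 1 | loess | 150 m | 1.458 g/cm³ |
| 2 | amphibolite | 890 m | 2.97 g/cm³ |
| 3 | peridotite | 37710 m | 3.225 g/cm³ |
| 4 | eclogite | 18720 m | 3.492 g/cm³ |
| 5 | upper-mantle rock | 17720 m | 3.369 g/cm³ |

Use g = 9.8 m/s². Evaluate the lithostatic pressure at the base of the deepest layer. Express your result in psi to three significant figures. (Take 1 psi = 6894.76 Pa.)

loess: 1458 kg/m³ × 9.8 m/s² × 150 m = 2.143×10^6 Pa = 310.9 psi
amphibolite: 2970 kg/m³ × 9.8 m/s² × 890 m = 2.590×10^7 Pa = 3757 psi
peridotite: 3225 kg/m³ × 9.8 m/s² × 37710 m = 1.192×10^9 Pa = 1.729×10^5 psi
eclogite: 3492 kg/m³ × 9.8 m/s² × 18720 m = 6.406×10^8 Pa = 92915 psi
upper-mantle rock: 3369 kg/m³ × 9.8 m/s² × 17720 m = 5.850×10^8 Pa = 84854 psi
Total = 310.9 + 3757 + 1.729×10^5 + 92915 + 84854 = 3.5470×10^5 psi

355000 psi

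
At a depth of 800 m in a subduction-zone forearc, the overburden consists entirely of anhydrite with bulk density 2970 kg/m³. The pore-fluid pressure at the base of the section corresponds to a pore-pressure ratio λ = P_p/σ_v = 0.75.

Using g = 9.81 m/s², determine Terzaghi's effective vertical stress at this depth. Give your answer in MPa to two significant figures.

5.8 MPa

Overburden (lithostatic) stress σ_v:
anhydrite: 2970 kg/m³ × 9.81 m/s² × 800 m = 2.331×10^7 Pa = 23.31 MPa
Pore pressure P_p = λ·σ_v = 0.75 × 23.31 MPa = 17.48 MPa
Effective stress σ' = σ_v − P_p = 23.31 − 17.48 = 5.8271 MPa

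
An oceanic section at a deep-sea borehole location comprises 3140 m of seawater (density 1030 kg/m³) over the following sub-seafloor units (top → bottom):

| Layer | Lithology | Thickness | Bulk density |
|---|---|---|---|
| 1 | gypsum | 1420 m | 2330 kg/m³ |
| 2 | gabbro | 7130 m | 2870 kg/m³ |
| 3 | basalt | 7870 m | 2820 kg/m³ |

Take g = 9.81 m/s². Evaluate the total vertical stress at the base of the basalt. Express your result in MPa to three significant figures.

483 MPa

seawater: 1030 kg/m³ × 9.81 m/s² × 3140 m = 3.173×10^7 Pa = 31.73 MPa
gypsum: 2330 kg/m³ × 9.81 m/s² × 1420 m = 3.246×10^7 Pa = 32.46 MPa
gabbro: 2870 kg/m³ × 9.81 m/s² × 7130 m = 2.007×10^8 Pa = 200.7 MPa
basalt: 2820 kg/m³ × 9.81 m/s² × 7870 m = 2.177×10^8 Pa = 217.7 MPa
Total = 31.73 + 32.46 + 200.7 + 217.7 = 482.65 MPa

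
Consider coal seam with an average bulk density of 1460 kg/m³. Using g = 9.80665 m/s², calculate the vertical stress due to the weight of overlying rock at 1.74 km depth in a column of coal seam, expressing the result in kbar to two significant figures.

coal seam: 1460 kg/m³ × 9.80665 m/s² × 1740 m = 2.491×10^7 Pa = 0.2491 kbar

0.25 kbar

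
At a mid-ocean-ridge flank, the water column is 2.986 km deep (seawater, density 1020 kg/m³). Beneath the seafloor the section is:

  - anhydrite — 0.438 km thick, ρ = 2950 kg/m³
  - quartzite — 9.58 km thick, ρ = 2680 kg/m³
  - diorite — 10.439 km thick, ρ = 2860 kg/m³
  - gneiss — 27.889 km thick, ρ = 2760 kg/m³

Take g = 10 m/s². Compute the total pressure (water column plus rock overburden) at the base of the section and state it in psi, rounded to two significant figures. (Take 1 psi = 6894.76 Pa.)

200000 psi

seawater: 1020 kg/m³ × 10 m/s² × 2986 m = 3.046×10^7 Pa = 4417 psi
anhydrite: 2950 kg/m³ × 10 m/s² × 438 m = 1.292×10^7 Pa = 1874 psi
quartzite: 2680 kg/m³ × 10 m/s² × 9580 m = 2.567×10^8 Pa = 37238 psi
diorite: 2860 kg/m³ × 10 m/s² × 10439 m = 2.986×10^8 Pa = 43302 psi
gneiss: 2760 kg/m³ × 10 m/s² × 27889 m = 7.697×10^8 Pa = 1.116×10^5 psi
Total = 4417 + 1874 + 37238 + 43302 + 1.116×10^5 = 1.9847×10^5 psi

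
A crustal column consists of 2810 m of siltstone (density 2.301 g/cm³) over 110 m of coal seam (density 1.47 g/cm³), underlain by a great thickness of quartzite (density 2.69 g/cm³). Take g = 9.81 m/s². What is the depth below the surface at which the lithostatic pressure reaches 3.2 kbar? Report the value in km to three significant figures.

12.6 km

Pressure at base of upper layers: 2301×9.81×2810 + 1470×9.81×110 = 6.502×10^7 Pa = 0.6502 kbar
Remaining pressure to be supplied by quartzite: 3.200×10^8 − 6.502×10^7 = 2.550×10^8 Pa
Additional depth in quartzite = 2.550×10^8 Pa / (2690 kg/m³ × 9.81 m/s²) = 9662.6 m
Total depth = 2920 m + 9662.6 m = 12583 m
= 12.583 km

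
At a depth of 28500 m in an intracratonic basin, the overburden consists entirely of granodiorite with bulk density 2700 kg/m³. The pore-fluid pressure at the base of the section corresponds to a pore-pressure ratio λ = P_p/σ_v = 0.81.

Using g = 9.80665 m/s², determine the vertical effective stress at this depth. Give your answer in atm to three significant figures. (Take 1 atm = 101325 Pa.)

1420 atm

Overburden (lithostatic) stress σ_v:
granodiorite: 2700 kg/m³ × 9.80665 m/s² × 28500 m = 7.546×10^8 Pa = 754.6 MPa
Pore pressure P_p = λ·σ_v = 0.81 × 754.6 MPa = 611.2 MPa
Effective stress σ' = σ_v − P_p = 754.6 − 611.2 = 143.38 MPa = 1415.0 atm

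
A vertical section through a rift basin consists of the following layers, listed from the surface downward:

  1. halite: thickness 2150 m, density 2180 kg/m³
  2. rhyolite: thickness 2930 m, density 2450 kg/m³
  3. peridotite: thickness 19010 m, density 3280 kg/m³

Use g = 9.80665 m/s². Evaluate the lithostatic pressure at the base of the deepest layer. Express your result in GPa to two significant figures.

halite: 2180 kg/m³ × 9.80665 m/s² × 2150 m = 4.596×10^7 Pa = 0.04596 GPa
rhyolite: 2450 kg/m³ × 9.80665 m/s² × 2930 m = 7.040×10^7 Pa = 0.07040 GPa
peridotite: 3280 kg/m³ × 9.80665 m/s² × 19010 m = 6.115×10^8 Pa = 0.6115 GPa
Total = 0.04596 + 0.07040 + 0.6115 = 0.72783 GPa

0.73 GPa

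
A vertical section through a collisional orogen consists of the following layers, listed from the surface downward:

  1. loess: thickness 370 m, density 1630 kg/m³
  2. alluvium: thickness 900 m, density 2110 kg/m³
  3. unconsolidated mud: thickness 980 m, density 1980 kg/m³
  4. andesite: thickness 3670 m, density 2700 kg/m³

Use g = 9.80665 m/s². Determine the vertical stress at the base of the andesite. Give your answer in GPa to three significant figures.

0.141 GPa

loess: 1630 kg/m³ × 9.80665 m/s² × 370 m = 5.914×10^6 Pa = 5.914×10^-3 GPa
alluvium: 2110 kg/m³ × 9.80665 m/s² × 900 m = 1.862×10^7 Pa = 0.01862 GPa
unconsolidated mud: 1980 kg/m³ × 9.80665 m/s² × 980 m = 1.903×10^7 Pa = 0.01903 GPa
andesite: 2700 kg/m³ × 9.80665 m/s² × 3670 m = 9.717×10^7 Pa = 0.09717 GPa
Total = 5.914×10^-3 + 0.01862 + 0.01903 + 0.09717 = 0.14074 GPa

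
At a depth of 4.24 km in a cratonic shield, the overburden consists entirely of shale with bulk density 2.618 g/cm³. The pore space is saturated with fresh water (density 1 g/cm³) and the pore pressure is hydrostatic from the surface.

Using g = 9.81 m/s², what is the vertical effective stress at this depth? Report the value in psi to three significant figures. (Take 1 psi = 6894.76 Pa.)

9760 psi

Overburden (lithostatic) stress σ_v:
shale: 2618 kg/m³ × 9.81 m/s² × 4240 m = 1.089×10^8 Pa = 108.9 MPa
Pore pressure P_p = 1000 kg/m³ × 9.81 m/s² × 4240 m = 4.159×10^7 Pa = 41.59 MPa
Effective stress σ' = σ_v − P_p = 108.9 − 41.59 = 67.300 MPa = 9761.0 psi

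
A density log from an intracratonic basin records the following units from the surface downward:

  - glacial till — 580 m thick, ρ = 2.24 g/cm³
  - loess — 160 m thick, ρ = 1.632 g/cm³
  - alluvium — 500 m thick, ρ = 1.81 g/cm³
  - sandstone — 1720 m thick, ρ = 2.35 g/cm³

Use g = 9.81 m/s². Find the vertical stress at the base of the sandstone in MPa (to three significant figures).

glacial till: 2240 kg/m³ × 9.81 m/s² × 580 m = 1.275×10^7 Pa = 12.75 MPa
loess: 1632 kg/m³ × 9.81 m/s² × 160 m = 2.562×10^6 Pa = 2.562 MPa
alluvium: 1810 kg/m³ × 9.81 m/s² × 500 m = 8.878×10^6 Pa = 8.878 MPa
sandstone: 2350 kg/m³ × 9.81 m/s² × 1720 m = 3.965×10^7 Pa = 39.65 MPa
Total = 12.75 + 2.562 + 8.878 + 39.65 = 63.837 MPa

63.8 MPa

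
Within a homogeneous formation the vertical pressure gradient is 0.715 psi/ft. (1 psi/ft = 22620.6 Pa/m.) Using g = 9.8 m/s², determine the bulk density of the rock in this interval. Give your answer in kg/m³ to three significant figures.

1650 kg/m³

ρ = (dP/dz)/g = 0.715 psi/ft / 9.8 m/s² = 16174 Pa/m / 9.8 m/s² = 1650.4 kg/m³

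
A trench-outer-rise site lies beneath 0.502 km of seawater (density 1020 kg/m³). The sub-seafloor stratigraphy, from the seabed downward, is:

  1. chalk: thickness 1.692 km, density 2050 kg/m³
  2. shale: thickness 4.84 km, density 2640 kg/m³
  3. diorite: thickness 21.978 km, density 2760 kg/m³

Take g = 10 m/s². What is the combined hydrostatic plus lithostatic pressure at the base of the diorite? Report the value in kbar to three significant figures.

seawater: 1020 kg/m³ × 10 m/s² × 502 m = 5.120×10^6 Pa = 0.05120 kbar
chalk: 2050 kg/m³ × 10 m/s² × 1692 m = 3.469×10^7 Pa = 0.3469 kbar
shale: 2640 kg/m³ × 10 m/s² × 4840 m = 1.278×10^8 Pa = 1.278 kbar
diorite: 2760 kg/m³ × 10 m/s² × 21978 m = 6.066×10^8 Pa = 6.066 kbar
Total = 0.05120 + 0.3469 + 1.278 + 6.066 = 7.7418 kbar

7.74 kbar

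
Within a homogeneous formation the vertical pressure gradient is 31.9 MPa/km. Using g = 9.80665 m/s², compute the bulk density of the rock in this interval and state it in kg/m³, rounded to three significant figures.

ρ = (dP/dz)/g = 31.9 MPa/km / 9.80665 m/s² = 31900 Pa/m / 9.80665 m/s² = 3252.9 kg/m³

3250 kg/m³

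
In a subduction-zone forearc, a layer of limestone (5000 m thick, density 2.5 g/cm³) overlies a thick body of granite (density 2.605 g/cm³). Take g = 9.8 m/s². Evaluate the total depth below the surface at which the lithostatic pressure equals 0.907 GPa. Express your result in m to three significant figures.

Pressure at base of upper layers: 2500×9.8×5000 = 1.225×10^8 Pa = 0.1225 GPa
Remaining pressure to be supplied by granite: 9.070×10^8 − 1.225×10^8 = 7.845×10^8 Pa
Additional depth in granite = 7.845×10^8 Pa / (2605 kg/m³ × 9.8 m/s²) = 30730 m
Total depth = 5000 m + 30730 m = 35730 m

35700 m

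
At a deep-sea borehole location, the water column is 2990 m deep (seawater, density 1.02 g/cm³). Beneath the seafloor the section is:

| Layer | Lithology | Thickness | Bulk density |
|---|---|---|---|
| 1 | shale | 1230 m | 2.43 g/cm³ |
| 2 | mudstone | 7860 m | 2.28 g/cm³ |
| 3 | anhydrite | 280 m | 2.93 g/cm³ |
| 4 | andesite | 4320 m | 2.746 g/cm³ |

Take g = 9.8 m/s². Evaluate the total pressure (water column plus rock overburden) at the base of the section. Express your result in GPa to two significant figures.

seawater: 1020 kg/m³ × 9.8 m/s² × 2990 m = 2.989×10^7 Pa = 0.02989 GPa
shale: 2430 kg/m³ × 9.8 m/s² × 1230 m = 2.929×10^7 Pa = 0.02929 GPa
mudstone: 2280 kg/m³ × 9.8 m/s² × 7860 m = 1.756×10^8 Pa = 0.1756 GPa
anhydrite: 2930 kg/m³ × 9.8 m/s² × 280 m = 8.040×10^6 Pa = 8.040×10^-3 GPa
andesite: 2746 kg/m³ × 9.8 m/s² × 4320 m = 1.163×10^8 Pa = 0.1163 GPa
Total = 0.02989 + 0.02929 + 0.1756 + 8.040×10^-3 + 0.1163 = 0.35910 GPa

0.36 GPa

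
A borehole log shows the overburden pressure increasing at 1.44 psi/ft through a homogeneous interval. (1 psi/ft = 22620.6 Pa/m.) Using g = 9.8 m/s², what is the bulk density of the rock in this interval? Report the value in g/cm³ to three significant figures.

ρ = (dP/dz)/g = 1.44 psi/ft / 9.8 m/s² = 32574 Pa/m / 9.8 m/s² = 3323.8 kg/m³
= 3.324 g/cm³

3.32 g/cm³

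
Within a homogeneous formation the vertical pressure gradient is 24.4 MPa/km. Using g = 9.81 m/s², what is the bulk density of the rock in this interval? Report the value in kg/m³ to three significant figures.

2490 kg/m³

ρ = (dP/dz)/g = 24.4 MPa/km / 9.81 m/s² = 24400 Pa/m / 9.81 m/s² = 2487.3 kg/m³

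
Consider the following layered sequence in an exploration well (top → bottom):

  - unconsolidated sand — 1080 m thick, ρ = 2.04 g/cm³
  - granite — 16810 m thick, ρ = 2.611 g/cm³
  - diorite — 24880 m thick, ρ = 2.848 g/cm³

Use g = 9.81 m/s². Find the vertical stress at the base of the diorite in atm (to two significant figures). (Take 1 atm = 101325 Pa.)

unconsolidated sand: 2040 kg/m³ × 9.81 m/s² × 1080 m = 2.161×10^7 Pa = 213.3 atm
granite: 2611 kg/m³ × 9.81 m/s² × 16810 m = 4.306×10^8 Pa = 4249 atm
diorite: 2848 kg/m³ × 9.81 m/s² × 24880 m = 6.951×10^8 Pa = 6860 atm
Total = 213.3 + 4249 + 6860 = 11323 atm

11000 atm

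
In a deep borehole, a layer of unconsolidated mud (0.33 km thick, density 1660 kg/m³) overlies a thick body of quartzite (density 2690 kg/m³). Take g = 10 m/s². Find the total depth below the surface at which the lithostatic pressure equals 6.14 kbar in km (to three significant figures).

Pressure at base of upper layers: 1660×10×330 = 5.478×10^6 Pa = 0.05478 kbar
Remaining pressure to be supplied by quartzite: 6.140×10^8 − 5.478×10^6 = 6.085×10^8 Pa
Additional depth in quartzite = 6.085×10^8 Pa / (2690 kg/m³ × 10 m/s²) = 22622 m
Total depth = 330 m + 22622 m = 22952 m
= 22.952 km

23.0 km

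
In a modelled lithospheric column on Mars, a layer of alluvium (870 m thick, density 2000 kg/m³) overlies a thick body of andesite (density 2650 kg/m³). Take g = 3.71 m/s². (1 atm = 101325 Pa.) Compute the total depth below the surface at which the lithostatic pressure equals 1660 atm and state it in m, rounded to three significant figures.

Pressure at base of upper layers: 2000×3.71×870 = 6.455×10^6 Pa = 63.71 atm
Remaining pressure to be supplied by andesite: 1.682×10^8 − 6.455×10^6 = 1.617×10^8 Pa
Additional depth in andesite = 1.617×10^8 Pa / (2650 kg/m³ × 3.71 m/s²) = 16452 m
Total depth = 870 m + 16452 m = 17322 m

17300 m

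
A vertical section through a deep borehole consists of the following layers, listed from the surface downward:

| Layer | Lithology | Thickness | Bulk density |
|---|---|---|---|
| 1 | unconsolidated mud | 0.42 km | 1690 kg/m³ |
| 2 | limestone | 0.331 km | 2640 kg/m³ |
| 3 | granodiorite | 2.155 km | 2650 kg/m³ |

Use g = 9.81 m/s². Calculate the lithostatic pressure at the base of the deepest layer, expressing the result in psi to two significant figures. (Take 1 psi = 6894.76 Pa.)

unconsolidated mud: 1690 kg/m³ × 9.81 m/s² × 420 m = 6.963×10^6 Pa = 1010 psi
limestone: 2640 kg/m³ × 9.81 m/s² × 331 m = 8.572×10^6 Pa = 1243 psi
granodiorite: 2650 kg/m³ × 9.81 m/s² × 2155 m = 5.602×10^7 Pa = 8125 psi
Total = 1010 + 1243 + 8125 = 10379 psi

10000 psi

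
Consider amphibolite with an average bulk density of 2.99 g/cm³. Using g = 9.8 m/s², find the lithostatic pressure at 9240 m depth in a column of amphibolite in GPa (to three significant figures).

0.271 GPa

amphibolite: 2990 kg/m³ × 9.8 m/s² × 9240 m = 2.708×10^8 Pa = 0.2708 GPa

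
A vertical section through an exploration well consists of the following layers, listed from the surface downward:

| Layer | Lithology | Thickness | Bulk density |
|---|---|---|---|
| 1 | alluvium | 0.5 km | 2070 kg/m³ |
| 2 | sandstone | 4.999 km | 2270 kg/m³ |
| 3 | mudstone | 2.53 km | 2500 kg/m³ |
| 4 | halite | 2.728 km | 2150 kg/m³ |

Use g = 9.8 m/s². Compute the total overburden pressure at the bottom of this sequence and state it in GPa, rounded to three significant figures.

alluvium: 2070 kg/m³ × 9.8 m/s² × 500 m = 1.014×10^7 Pa = 0.01014 GPa
sandstone: 2270 kg/m³ × 9.8 m/s² × 4999 m = 1.112×10^8 Pa = 0.1112 GPa
mudstone: 2500 kg/m³ × 9.8 m/s² × 2530 m = 6.199×10^7 Pa = 0.06198 GPa
halite: 2150 kg/m³ × 9.8 m/s² × 2728 m = 5.748×10^7 Pa = 0.05748 GPa
Total = 0.01014 + 0.1112 + 0.06198 + 0.05748 = 0.24081 GPa

0.241 GPa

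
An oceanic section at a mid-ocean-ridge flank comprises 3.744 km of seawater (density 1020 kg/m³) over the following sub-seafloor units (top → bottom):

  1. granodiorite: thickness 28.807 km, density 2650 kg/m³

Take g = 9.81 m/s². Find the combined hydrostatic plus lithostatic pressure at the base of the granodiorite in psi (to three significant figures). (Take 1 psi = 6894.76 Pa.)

seawater: 1020 kg/m³ × 9.81 m/s² × 3744 m = 3.746×10^7 Pa = 5434 psi
granodiorite: 2650 kg/m³ × 9.81 m/s² × 28807 m = 7.489×10^8 Pa = 1.086×10^5 psi
Total = 5434 + 1.086×10^5 = 1.1405×10^5 psi

114000 psi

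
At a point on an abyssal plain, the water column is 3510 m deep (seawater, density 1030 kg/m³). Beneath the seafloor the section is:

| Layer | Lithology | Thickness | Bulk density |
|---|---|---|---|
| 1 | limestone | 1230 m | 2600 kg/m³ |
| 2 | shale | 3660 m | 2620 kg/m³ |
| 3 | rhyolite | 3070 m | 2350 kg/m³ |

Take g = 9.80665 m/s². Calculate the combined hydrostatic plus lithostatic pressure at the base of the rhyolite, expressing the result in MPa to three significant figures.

seawater: 1030 kg/m³ × 9.80665 m/s² × 3510 m = 3.545×10^7 Pa = 35.45 MPa
limestone: 2600 kg/m³ × 9.80665 m/s² × 1230 m = 3.136×10^7 Pa = 31.36 MPa
shale: 2620 kg/m³ × 9.80665 m/s² × 3660 m = 9.404×10^7 Pa = 94.04 MPa
rhyolite: 2350 kg/m³ × 9.80665 m/s² × 3070 m = 7.075×10^7 Pa = 70.75 MPa
Total = 35.45 + 31.36 + 94.04 + 70.75 = 231.60 MPa

232 MPa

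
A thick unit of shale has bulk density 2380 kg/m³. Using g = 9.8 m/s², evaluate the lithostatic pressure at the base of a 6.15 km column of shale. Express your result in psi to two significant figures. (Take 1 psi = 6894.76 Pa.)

shale: 2380 kg/m³ × 9.8 m/s² × 6150 m = 1.434×10^8 Pa = 20805 psi

21000 psi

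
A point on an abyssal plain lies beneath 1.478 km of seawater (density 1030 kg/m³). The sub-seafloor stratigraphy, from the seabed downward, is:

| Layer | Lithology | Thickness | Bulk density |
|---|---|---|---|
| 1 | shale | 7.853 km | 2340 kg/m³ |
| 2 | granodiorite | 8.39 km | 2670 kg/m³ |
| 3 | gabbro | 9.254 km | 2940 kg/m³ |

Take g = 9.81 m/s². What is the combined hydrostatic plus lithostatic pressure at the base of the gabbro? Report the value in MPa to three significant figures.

seawater: 1030 kg/m³ × 9.81 m/s² × 1478 m = 1.493×10^7 Pa = 14.93 MPa
shale: 2340 kg/m³ × 9.81 m/s² × 7853 m = 1.803×10^8 Pa = 180.3 MPa
granodiorite: 2670 kg/m³ × 9.81 m/s² × 8390 m = 2.198×10^8 Pa = 219.8 MPa
gabbro: 2940 kg/m³ × 9.81 m/s² × 9254 m = 2.669×10^8 Pa = 266.9 MPa
Total = 14.93 + 180.3 + 219.8 + 266.9 = 681.86 MPa

682 MPa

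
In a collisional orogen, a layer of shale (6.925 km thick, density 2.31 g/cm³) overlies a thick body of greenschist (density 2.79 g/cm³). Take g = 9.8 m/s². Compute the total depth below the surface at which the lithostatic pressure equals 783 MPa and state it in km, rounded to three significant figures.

Pressure at base of upper layers: 2310×9.8×6925 = 1.568×10^8 Pa = 156.8 MPa
Remaining pressure to be supplied by greenschist: 7.830×10^8 − 1.568×10^8 = 6.262×10^8 Pa
Additional depth in greenschist = 6.262×10^8 Pa / (2790 kg/m³ × 9.8 m/s²) = 22904 m
Total depth = 6925 m + 22904 m = 29829 m
= 29.829 km

29.8 km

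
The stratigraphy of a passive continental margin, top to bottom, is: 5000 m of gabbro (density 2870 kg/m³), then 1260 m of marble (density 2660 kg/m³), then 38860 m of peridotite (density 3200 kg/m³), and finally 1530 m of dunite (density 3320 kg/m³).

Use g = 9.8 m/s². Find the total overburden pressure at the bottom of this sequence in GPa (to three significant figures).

gabbro: 2870 kg/m³ × 9.8 m/s² × 5000 m = 1.406×10^8 Pa = 0.1406 GPa
marble: 2660 kg/m³ × 9.8 m/s² × 1260 m = 3.285×10^7 Pa = 0.03285 GPa
peridotite: 3200 kg/m³ × 9.8 m/s² × 38860 m = 1.219×10^9 Pa = 1.219 GPa
dunite: 3320 kg/m³ × 9.8 m/s² × 1530 m = 4.978×10^7 Pa = 0.04978 GPa
Total = 0.1406 + 0.03285 + 1.219 + 0.04978 = 1.4419 GPa

1.44 GPa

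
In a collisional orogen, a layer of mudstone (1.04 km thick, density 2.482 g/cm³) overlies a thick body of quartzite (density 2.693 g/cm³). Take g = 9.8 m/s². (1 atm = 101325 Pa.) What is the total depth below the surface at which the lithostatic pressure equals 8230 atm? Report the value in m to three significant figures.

31700 m

Pressure at base of upper layers: 2482×9.8×1040 = 2.530×10^7 Pa = 249.7 atm
Remaining pressure to be supplied by quartzite: 8.339×10^8 − 2.530×10^7 = 8.086×10^8 Pa
Additional depth in quartzite = 8.086×10^8 Pa / (2693 kg/m³ × 9.8 m/s²) = 30639 m
Total depth = 1040 m + 30639 m = 31679 m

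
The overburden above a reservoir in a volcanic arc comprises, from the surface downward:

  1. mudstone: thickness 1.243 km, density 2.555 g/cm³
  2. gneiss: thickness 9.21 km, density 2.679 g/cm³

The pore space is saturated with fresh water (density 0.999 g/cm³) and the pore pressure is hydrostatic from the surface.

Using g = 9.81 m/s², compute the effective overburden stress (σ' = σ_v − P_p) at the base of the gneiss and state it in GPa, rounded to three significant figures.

0.171 GPa

Overburden (lithostatic) stress σ_v:
mudstone: 2555 kg/m³ × 9.81 m/s² × 1243 m = 3.116×10^7 Pa = 31.16 MPa
gneiss: 2679 kg/m³ × 9.81 m/s² × 9210 m = 2.420×10^8 Pa = 242.0 MPa
Total = 31.16 + 242.0 = 273.20 MPa
Pore pressure P_p = 999 kg/m³ × 9.81 m/s² × 10453 m = 1.024×10^8 Pa = 102.4 MPa
Effective stress σ' = σ_v − P_p = 273.2 − 102.4 = 170.76 MPa = 0.17076 GPa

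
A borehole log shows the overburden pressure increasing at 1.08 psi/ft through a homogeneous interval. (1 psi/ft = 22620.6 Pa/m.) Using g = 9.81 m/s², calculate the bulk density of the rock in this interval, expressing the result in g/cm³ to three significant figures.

ρ = (dP/dz)/g = 1.08 psi/ft / 9.81 m/s² = 24430 Pa/m / 9.81 m/s² = 2490.3 kg/m³
= 2.490 g/cm³

2.49 g/cm³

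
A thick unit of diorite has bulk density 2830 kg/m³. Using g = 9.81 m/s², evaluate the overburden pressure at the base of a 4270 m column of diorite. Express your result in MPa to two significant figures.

120 MPa

diorite: 2830 kg/m³ × 9.81 m/s² × 4270 m = 1.185×10^8 Pa = 118.5 MPa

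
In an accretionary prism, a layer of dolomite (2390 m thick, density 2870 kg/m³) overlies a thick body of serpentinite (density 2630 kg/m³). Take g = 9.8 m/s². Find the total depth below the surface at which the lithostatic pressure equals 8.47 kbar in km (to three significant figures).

32.6 km

Pressure at base of upper layers: 2870×9.8×2390 = 6.722×10^7 Pa = 0.6722 kbar
Remaining pressure to be supplied by serpentinite: 8.470×10^8 − 6.722×10^7 = 7.798×10^8 Pa
Additional depth in serpentinite = 7.798×10^8 Pa / (2630 kg/m³ × 9.8 m/s²) = 30254 m
Total depth = 2390 m + 30254 m = 32644 m
= 32.644 km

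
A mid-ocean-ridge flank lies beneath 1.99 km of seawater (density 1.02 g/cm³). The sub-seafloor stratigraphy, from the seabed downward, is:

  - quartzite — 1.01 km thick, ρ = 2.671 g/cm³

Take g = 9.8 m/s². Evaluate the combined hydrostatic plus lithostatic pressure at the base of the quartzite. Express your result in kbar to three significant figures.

seawater: 1020 kg/m³ × 9.8 m/s² × 1990 m = 1.989×10^7 Pa = 0.1989 kbar
quartzite: 2671 kg/m³ × 9.8 m/s² × 1010 m = 2.644×10^7 Pa = 0.2644 kbar
Total = 0.1989 + 0.2644 = 0.46330 kbar

0.463 kbar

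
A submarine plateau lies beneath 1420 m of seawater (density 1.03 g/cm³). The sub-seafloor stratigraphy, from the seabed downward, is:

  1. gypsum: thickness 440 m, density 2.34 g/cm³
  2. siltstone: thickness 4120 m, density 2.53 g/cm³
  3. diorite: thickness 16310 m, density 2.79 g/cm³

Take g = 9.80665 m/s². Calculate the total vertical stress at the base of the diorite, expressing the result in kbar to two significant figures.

5.7 kbar

seawater: 1030 kg/m³ × 9.80665 m/s² × 1420 m = 1.434×10^7 Pa = 0.1434 kbar
gypsum: 2340 kg/m³ × 9.80665 m/s² × 440 m = 1.010×10^7 Pa = 0.1010 kbar
siltstone: 2530 kg/m³ × 9.80665 m/s² × 4120 m = 1.022×10^8 Pa = 1.022 kbar
diorite: 2790 kg/m³ × 9.80665 m/s² × 16310 m = 4.463×10^8 Pa = 4.463 kbar
Total = 0.1434 + 0.1010 + 1.022 + 4.463 = 5.7291 kbar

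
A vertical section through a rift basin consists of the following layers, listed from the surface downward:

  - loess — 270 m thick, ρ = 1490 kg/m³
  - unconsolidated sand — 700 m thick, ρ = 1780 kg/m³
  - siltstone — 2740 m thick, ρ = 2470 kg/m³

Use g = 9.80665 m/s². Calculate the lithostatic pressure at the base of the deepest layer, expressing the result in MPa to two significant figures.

loess: 1490 kg/m³ × 9.80665 m/s² × 270 m = 3.945×10^6 Pa = 3.945 MPa
unconsolidated sand: 1780 kg/m³ × 9.80665 m/s² × 700 m = 1.222×10^7 Pa = 12.22 MPa
siltstone: 2470 kg/m³ × 9.80665 m/s² × 2740 m = 6.637×10^7 Pa = 66.37 MPa
Total = 3.945 + 12.22 + 66.37 = 82.534 MPa

83 MPa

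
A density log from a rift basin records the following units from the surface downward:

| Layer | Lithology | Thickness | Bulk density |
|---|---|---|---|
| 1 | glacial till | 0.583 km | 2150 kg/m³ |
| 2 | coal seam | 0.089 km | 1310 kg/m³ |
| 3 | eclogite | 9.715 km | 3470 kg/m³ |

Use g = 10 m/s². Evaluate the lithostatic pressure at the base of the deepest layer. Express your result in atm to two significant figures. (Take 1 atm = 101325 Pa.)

glacial till: 2150 kg/m³ × 10 m/s² × 583 m = 1.253×10^7 Pa = 123.7 atm
coal seam: 1310 kg/m³ × 10 m/s² × 89 m = 1.166×10^6 Pa = 11.51 atm
eclogite: 3470 kg/m³ × 10 m/s² × 9715 m = 3.371×10^8 Pa = 3327 atm
Total = 123.7 + 11.51 + 3327 = 3462.2 atm

3500 atm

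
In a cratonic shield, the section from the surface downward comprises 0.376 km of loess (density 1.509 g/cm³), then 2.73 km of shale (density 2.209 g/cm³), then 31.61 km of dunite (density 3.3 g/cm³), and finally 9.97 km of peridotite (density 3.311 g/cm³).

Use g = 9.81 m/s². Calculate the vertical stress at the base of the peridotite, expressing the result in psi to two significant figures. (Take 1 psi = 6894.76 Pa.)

loess: 1509 kg/m³ × 9.81 m/s² × 376 m = 5.566×10^6 Pa = 807.3 psi
shale: 2209 kg/m³ × 9.81 m/s² × 2730 m = 5.916×10^7 Pa = 8580 psi
dunite: 3300 kg/m³ × 9.81 m/s² × 31610 m = 1.023×10^9 Pa = 1.484×10^5 psi
peridotite: 3311 kg/m³ × 9.81 m/s² × 9970 m = 3.238×10^8 Pa = 46968 psi
Total = 807.3 + 8580 + 1.484×10^5 + 46968 = 2.0477×10^5 psi

200000 psi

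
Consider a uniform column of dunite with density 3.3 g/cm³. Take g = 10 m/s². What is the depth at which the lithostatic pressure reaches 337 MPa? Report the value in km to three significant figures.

h = P/(ρg) = 337 MPa / (3300 kg/m³ × 10 m/s²) = 3.370×10^8 Pa / 33000 Pa/m = 10212 m
= 10.212 km

10.2 km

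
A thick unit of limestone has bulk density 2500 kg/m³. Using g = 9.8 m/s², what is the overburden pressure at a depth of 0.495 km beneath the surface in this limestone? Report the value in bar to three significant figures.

limestone: 2500 kg/m³ × 9.8 m/s² × 495 m = 1.213×10^7 Pa = 121.3 bar

121 bar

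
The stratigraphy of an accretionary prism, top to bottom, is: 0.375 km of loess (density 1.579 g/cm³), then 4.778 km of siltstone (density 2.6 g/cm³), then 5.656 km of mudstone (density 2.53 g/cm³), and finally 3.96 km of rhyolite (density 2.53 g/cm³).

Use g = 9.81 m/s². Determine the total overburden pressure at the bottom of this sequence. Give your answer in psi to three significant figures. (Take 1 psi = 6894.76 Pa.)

53100 psi

loess: 1579 kg/m³ × 9.81 m/s² × 375 m = 5.809×10^6 Pa = 842.5 psi
siltstone: 2600 kg/m³ × 9.81 m/s² × 4778 m = 1.219×10^8 Pa = 17675 psi
mudstone: 2530 kg/m³ × 9.81 m/s² × 5656 m = 1.404×10^8 Pa = 20360 psi
rhyolite: 2530 kg/m³ × 9.81 m/s² × 3960 m = 9.828×10^7 Pa = 14255 psi
Total = 842.5 + 17675 + 20360 + 14255 = 53133 psi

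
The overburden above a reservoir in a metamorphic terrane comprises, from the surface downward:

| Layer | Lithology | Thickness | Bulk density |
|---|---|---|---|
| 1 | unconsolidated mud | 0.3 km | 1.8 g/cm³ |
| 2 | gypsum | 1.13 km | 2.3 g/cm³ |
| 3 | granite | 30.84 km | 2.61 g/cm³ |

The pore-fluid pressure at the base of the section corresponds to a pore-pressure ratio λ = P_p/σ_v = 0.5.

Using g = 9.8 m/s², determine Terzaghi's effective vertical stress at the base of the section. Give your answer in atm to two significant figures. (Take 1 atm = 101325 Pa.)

Overburden (lithostatic) stress σ_v:
unconsolidated mud: 1800 kg/m³ × 9.8 m/s² × 300 m = 5.292×10^6 Pa = 5.292 MPa
gypsum: 2300 kg/m³ × 9.8 m/s² × 1130 m = 2.547×10^7 Pa = 25.47 MPa
granite: 2610 kg/m³ × 9.8 m/s² × 30840 m = 7.888×10^8 Pa = 788.8 MPa
Total = 5.292 + 25.47 + 788.8 = 819.59 MPa
Pore pressure P_p = λ·σ_v = 0.5 × 819.6 MPa = 409.8 MPa
Effective stress σ' = σ_v − P_p = 819.6 − 409.8 = 409.79 MPa = 4044.4 atm

4000 atm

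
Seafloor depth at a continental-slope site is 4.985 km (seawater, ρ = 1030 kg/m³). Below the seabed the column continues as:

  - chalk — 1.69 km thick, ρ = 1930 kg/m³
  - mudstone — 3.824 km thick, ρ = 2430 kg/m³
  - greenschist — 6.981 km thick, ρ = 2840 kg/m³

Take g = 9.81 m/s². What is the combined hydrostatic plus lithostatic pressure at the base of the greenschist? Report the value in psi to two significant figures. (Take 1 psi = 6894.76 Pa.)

53000 psi

seawater: 1030 kg/m³ × 9.81 m/s² × 4985 m = 5.037×10^7 Pa = 7306 psi
chalk: 1930 kg/m³ × 9.81 m/s² × 1690 m = 3.200×10^7 Pa = 4641 psi
mudstone: 2430 kg/m³ × 9.81 m/s² × 3824 m = 9.116×10^7 Pa = 13221 psi
greenschist: 2840 kg/m³ × 9.81 m/s² × 6981 m = 1.945×10^8 Pa = 28209 psi
Total = 7306 + 4641 + 13221 + 28209 = 53377 psi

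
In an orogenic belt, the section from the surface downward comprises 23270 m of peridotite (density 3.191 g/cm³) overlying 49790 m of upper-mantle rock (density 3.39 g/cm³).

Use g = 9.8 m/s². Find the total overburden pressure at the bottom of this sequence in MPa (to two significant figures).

2400 MPa

peridotite: 3191 kg/m³ × 9.8 m/s² × 23270 m = 7.277×10^8 Pa = 727.7 MPa
upper-mantle rock: 3390 kg/m³ × 9.8 m/s² × 49790 m = 1.654×10^9 Pa = 1654 MPa
Total = 727.7 + 1654 = 2381.8 MPa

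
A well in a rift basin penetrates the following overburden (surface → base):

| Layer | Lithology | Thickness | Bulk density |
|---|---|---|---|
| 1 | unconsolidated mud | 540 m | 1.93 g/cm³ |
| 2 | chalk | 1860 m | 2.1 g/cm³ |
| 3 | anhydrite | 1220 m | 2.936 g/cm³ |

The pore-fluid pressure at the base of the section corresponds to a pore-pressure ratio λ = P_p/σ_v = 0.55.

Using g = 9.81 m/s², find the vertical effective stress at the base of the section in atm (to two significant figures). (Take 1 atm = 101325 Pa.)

370 atm

Overburden (lithostatic) stress σ_v:
unconsolidated mud: 1930 kg/m³ × 9.81 m/s² × 540 m = 1.022×10^7 Pa = 10.22 MPa
chalk: 2100 kg/m³ × 9.81 m/s² × 1860 m = 3.832×10^7 Pa = 38.32 MPa
anhydrite: 2936 kg/m³ × 9.81 m/s² × 1220 m = 3.514×10^7 Pa = 35.14 MPa
Total = 10.22 + 38.32 + 35.14 = 83.680 MPa
Pore pressure P_p = λ·σ_v = 0.55 × 83.68 MPa = 46.02 MPa
Effective stress σ' = σ_v − P_p = 83.68 − 46.02 = 37.656 MPa = 371.64 atm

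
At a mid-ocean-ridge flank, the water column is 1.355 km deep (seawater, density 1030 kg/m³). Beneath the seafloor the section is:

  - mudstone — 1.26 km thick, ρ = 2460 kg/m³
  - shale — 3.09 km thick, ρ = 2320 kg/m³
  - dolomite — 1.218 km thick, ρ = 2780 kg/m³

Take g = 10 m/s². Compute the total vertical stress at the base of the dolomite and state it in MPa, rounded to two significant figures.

150 MPa

seawater: 1030 kg/m³ × 10 m/s² × 1355 m = 1.396×10^7 Pa = 13.96 MPa
mudstone: 2460 kg/m³ × 10 m/s² × 1260 m = 3.100×10^7 Pa = 31.00 MPa
shale: 2320 kg/m³ × 10 m/s² × 3090 m = 7.169×10^7 Pa = 71.69 MPa
dolomite: 2780 kg/m³ × 10 m/s² × 1218 m = 3.386×10^7 Pa = 33.86 MPa
Total = 13.96 + 31.00 + 71.69 + 33.86 = 150.50 MPa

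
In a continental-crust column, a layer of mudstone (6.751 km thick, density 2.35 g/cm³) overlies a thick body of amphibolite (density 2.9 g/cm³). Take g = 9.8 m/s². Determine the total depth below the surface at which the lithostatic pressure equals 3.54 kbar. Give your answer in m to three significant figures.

13700 m

Pressure at base of upper layers: 2350×9.8×6751 = 1.555×10^8 Pa = 1.555 kbar
Remaining pressure to be supplied by amphibolite: 3.540×10^8 − 1.555×10^8 = 1.985×10^8 Pa
Additional depth in amphibolite = 1.985×10^8 Pa / (2900 kg/m³ × 9.8 m/s²) = 6985.4 m
Total depth = 6751 m + 6985.4 m = 13736 m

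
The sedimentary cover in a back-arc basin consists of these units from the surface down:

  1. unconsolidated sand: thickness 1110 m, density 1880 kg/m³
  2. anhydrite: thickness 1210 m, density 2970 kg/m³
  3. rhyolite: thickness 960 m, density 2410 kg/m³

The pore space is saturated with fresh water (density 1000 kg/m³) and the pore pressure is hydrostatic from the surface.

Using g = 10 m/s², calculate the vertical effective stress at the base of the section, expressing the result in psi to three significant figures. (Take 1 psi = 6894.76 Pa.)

Overburden (lithostatic) stress σ_v:
unconsolidated sand: 1880 kg/m³ × 10 m/s² × 1110 m = 2.087×10^7 Pa = 20.87 MPa
anhydrite: 2970 kg/m³ × 10 m/s² × 1210 m = 3.594×10^7 Pa = 35.94 MPa
rhyolite: 2410 kg/m³ × 10 m/s² × 960 m = 2.314×10^7 Pa = 23.14 MPa
Total = 20.87 + 35.94 + 23.14 = 79.941 MPa
Pore pressure P_p = 1000 kg/m³ × 10 m/s² × 3280 m = 3.280×10^7 Pa = 32.80 MPa
Effective stress σ' = σ_v − P_p = 79.94 − 32.80 = 47.141 MPa = 6837.2 psi

6840 psi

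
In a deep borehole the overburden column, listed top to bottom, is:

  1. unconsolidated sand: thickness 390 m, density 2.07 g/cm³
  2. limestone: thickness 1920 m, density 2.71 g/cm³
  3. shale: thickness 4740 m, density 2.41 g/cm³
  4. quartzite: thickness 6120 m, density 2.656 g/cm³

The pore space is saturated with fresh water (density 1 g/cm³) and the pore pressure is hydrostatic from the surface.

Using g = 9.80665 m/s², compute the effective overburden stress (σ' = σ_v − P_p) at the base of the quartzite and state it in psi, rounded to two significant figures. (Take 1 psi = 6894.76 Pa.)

29000 psi

Overburden (lithostatic) stress σ_v:
unconsolidated sand: 2070 kg/m³ × 9.80665 m/s² × 390 m = 7.917×10^6 Pa = 7.917 MPa
limestone: 2710 kg/m³ × 9.80665 m/s² × 1920 m = 5.103×10^7 Pa = 51.03 MPa
shale: 2410 kg/m³ × 9.80665 m/s² × 4740 m = 1.120×10^8 Pa = 112.0 MPa
quartzite: 2656 kg/m³ × 9.80665 m/s² × 6120 m = 1.594×10^8 Pa = 159.4 MPa
Total = 7.917 + 51.03 + 112.0 + 159.4 = 330.37 MPa
Pore pressure P_p = 1000 kg/m³ × 9.80665 m/s² × 13170 m = 1.292×10^8 Pa = 129.2 MPa
Effective stress σ' = σ_v − P_p = 330.4 − 129.2 = 201.22 MPa = 29184 psi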